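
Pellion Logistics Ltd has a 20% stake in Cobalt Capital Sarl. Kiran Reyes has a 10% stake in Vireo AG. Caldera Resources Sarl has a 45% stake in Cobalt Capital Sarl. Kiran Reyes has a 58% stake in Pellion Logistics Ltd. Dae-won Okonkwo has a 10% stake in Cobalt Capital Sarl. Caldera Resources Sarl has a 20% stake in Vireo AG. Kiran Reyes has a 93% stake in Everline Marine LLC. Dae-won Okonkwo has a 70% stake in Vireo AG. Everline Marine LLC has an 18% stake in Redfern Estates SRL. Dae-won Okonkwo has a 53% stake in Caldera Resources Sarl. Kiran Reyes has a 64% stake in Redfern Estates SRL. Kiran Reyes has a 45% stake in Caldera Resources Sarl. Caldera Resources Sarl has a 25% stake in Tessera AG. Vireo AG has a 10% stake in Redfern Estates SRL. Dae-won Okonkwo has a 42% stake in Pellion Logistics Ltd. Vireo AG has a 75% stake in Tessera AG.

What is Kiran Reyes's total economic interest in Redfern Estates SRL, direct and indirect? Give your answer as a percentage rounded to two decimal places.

82.64%

Kiran reaches Redfern along 4 paths.
Via Everline: 93% × 18% = 16.74%.
Direct stake: 64% = 64%.
Via Caldera → Vireo: 45% × 20% × 10% = 0.9%.
Via Vireo: 10% × 10% = 1%.
Total: 16.74% + 64% + 0.9% + 1% = 82.64%.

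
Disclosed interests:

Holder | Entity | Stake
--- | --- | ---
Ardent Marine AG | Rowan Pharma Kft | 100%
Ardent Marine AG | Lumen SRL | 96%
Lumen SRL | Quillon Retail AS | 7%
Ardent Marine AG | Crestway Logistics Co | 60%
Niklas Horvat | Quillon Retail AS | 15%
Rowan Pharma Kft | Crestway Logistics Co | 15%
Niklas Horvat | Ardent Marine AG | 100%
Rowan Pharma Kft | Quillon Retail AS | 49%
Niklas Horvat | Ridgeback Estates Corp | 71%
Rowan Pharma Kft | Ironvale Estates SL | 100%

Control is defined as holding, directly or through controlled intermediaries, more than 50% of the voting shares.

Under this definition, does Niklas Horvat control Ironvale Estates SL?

Yes

Niklas holds 100% of Ardent, so Niklas controls Ardent.
Ardent holds 100% of Rowan, so Niklas controls Rowan.
Rowan holds 100% of Ironvale, so Niklas controls Ironvale.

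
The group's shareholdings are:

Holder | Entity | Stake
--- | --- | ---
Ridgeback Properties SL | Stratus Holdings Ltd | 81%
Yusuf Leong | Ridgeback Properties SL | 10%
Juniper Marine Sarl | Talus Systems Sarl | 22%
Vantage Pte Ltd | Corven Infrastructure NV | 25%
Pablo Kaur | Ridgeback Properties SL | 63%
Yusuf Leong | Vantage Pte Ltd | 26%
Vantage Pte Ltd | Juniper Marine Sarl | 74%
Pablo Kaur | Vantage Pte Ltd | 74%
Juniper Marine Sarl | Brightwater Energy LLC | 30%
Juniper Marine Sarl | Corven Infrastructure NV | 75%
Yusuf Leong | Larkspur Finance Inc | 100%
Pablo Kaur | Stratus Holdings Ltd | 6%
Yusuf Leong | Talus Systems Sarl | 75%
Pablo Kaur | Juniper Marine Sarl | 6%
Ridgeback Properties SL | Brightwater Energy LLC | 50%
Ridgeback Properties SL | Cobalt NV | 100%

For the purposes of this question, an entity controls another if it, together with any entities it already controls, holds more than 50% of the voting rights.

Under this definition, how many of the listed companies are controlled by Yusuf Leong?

Yusuf holds 75% of Talus, so Yusuf controls Talus.
Yusuf holds 100% of Larkspur, so Yusuf controls Larkspur.
No other company's threshold is met.
Yusuf controls 2 companies.

2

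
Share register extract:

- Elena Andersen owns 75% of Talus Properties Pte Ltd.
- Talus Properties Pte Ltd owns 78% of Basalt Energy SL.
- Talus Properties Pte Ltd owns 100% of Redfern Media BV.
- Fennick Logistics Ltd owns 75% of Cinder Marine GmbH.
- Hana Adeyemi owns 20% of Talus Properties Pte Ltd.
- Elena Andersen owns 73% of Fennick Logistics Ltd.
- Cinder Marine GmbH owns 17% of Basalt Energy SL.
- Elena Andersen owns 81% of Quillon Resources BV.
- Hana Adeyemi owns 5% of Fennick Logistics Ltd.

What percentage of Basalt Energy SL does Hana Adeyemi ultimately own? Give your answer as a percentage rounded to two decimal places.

Hana reaches Basalt along 2 paths.
Via Talus: 20% × 78% = 15.6%.
Via Fennick → Cinder: 5% × 75% × 17% = 0.6375%.
Total: 15.6% + 0.6375% = 16.2375%.
Rounded: 16.24%.

16.24%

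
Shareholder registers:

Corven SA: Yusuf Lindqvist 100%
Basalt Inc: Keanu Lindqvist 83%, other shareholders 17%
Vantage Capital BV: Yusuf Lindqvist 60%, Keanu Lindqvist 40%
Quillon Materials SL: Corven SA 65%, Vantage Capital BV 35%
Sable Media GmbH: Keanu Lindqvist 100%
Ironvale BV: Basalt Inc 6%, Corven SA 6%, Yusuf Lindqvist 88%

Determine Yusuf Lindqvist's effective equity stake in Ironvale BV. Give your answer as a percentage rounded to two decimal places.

94.00%

Yusuf reaches Ironvale along 2 paths.
Via Corven: 100% × 6% = 6%.
Direct stake: 88% = 88%.
Total: 6% + 88% = 94%.
Rounded: 94.00%.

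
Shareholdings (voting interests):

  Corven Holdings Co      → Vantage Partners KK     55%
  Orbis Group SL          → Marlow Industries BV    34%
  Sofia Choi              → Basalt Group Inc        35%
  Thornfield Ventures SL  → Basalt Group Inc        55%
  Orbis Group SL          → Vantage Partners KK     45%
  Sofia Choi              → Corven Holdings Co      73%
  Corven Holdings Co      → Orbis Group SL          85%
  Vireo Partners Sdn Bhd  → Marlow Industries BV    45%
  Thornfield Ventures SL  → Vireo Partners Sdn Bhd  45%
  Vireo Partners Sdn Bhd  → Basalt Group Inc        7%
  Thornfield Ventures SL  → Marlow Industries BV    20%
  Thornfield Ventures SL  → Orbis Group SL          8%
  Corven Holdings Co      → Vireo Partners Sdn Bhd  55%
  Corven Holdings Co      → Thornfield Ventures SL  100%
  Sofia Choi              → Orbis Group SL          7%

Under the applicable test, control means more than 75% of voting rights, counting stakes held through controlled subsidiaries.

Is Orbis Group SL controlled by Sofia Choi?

Sofia's largest direct stake is 73% in Corven, which does not meet the threshold, so Sofia controls no company.
In Orbis, Sofia's side holds only 7%, not > 75%.
So Sofia does not control Orbis.

No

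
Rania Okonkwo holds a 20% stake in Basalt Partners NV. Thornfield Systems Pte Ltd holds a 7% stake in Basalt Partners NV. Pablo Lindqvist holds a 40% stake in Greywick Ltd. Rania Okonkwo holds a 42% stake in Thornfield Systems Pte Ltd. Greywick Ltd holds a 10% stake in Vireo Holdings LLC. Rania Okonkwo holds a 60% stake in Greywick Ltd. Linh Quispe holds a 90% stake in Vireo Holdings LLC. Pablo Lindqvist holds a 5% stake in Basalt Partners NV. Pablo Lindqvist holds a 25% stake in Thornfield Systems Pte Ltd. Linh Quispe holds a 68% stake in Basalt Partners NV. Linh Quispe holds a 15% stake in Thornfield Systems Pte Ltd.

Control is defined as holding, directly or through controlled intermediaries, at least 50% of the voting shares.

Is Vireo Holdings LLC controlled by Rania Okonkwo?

No

Rania holds 60% of Greywick, so Rania controls Greywick.
In Vireo, Rania's side holds only 10%, not ≥ 50%.
So Rania does not control Vireo.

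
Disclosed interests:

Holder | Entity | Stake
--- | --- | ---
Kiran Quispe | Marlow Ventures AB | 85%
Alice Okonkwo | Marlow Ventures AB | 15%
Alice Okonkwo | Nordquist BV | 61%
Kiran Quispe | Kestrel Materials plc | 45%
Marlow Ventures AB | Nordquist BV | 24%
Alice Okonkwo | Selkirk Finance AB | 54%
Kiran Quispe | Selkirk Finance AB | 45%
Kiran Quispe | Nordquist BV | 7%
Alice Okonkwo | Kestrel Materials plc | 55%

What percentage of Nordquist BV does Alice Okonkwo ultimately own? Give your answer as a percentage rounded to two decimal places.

64.60%

Alice reaches Nordquist along 2 paths.
Direct stake: 61% = 61%.
Via Marlow: 15% × 24% = 3.6%.
Total: 61% + 3.6% = 64.6%.
Rounded: 64.60%.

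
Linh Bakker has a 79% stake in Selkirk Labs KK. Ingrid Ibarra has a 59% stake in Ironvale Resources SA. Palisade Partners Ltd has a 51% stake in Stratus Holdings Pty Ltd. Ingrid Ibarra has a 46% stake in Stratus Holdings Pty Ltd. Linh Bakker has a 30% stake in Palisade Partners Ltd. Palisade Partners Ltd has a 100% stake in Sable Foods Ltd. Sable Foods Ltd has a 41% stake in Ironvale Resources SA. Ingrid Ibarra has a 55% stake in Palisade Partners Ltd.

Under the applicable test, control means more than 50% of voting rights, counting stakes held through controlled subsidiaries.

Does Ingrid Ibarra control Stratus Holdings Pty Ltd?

Ingrid holds 55% of Palisade, so Ingrid controls Palisade.
Ingrid and Palisade together hold 46% + 51% = 97% of Stratus, so Ingrid controls Stratus.

Yes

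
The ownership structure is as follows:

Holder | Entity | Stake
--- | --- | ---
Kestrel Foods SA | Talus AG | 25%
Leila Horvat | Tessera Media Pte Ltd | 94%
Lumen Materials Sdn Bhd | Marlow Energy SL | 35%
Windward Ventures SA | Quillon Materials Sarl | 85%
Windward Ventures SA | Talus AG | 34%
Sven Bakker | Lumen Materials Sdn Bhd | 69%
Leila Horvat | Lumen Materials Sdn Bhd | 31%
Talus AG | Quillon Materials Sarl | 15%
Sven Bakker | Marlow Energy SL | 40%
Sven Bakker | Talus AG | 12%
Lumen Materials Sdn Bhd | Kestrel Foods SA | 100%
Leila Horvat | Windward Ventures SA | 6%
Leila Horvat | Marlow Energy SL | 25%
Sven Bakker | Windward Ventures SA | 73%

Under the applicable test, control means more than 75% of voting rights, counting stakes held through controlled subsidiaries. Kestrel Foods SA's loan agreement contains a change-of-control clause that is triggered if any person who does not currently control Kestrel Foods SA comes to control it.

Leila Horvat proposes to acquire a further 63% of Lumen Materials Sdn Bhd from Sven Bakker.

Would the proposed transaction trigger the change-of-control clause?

The purchase adds only to Leila's holdings (Sven's stake shrinks), so Leila is the only person who could newly come to control Kestrel.
Leila holds 94% of Tessera, so Leila controls Tessera.
Neither Leila nor any entity Leila controls holds any voting interest in Kestrel.
So before the transaction, Leila does not control Kestrel.
After the purchase, Leila's direct stake in Lumen rises to 31% + 63% = 94%, and Sven's stake falls to 6%.
Leila holds 94% of Lumen, so Leila controls Lumen.
Lumen holds 100% of Kestrel, so Leila controls Kestrel.
Leila did not control Kestrel before and does after, so the clause is triggered.

Yes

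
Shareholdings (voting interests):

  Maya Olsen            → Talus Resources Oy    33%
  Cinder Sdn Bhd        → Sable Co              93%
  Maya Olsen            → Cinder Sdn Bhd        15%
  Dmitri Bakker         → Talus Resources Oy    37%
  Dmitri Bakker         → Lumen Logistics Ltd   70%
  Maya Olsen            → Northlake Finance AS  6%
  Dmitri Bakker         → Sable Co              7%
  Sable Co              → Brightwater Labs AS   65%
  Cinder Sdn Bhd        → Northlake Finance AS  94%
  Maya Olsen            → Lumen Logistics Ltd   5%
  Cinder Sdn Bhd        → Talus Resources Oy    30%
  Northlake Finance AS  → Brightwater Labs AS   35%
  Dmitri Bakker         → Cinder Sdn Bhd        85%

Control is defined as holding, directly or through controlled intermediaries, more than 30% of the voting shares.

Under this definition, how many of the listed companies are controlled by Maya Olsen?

1

Maya holds 33% of Talus, so Maya controls Talus.
No other company's threshold is met.
Maya controls 1 company.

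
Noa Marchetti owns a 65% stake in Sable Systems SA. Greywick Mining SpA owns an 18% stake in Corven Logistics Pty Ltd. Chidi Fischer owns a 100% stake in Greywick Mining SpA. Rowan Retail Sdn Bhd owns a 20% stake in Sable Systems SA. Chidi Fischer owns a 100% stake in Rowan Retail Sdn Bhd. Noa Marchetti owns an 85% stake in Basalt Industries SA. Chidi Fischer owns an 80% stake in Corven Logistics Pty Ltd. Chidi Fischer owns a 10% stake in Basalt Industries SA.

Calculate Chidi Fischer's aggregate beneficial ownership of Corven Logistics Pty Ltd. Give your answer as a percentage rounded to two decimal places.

98.00%

Chidi reaches Corven along 2 paths.
Via Greywick: 100% × 18% = 18%.
Direct stake: 80% = 80%.
Total: 18% + 80% = 98%.
Rounded: 98.00%.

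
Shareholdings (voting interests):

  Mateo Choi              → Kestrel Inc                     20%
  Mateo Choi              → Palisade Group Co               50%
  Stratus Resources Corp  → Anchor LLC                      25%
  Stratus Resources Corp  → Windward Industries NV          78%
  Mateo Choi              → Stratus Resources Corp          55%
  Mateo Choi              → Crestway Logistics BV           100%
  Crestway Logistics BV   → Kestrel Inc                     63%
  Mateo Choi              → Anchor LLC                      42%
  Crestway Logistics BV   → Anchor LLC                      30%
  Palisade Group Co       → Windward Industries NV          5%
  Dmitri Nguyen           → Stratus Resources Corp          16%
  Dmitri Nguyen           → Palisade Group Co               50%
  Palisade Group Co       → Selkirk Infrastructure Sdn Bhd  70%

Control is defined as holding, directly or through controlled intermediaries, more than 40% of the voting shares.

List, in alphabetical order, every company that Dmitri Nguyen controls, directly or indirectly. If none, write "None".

Dmitri holds 50% of Palisade, so Dmitri controls Palisade.
Palisade holds 70% of Selkirk, so Dmitri controls Selkirk.
No other company's threshold is met.

Palisade Group Co, Selkirk Infrastructure Sdn Bhd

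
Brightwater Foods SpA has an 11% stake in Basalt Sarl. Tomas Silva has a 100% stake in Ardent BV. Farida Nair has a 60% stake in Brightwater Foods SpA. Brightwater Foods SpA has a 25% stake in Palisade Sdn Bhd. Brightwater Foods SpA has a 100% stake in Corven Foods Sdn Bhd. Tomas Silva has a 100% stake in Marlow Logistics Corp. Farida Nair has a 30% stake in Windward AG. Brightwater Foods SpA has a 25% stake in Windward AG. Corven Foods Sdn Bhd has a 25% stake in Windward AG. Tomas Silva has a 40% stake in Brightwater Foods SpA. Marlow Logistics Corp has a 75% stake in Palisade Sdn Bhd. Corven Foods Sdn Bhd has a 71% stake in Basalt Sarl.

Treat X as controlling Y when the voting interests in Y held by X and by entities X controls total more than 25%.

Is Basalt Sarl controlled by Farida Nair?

Farida holds 60% of Brightwater, so Farida controls Brightwater.
Brightwater holds 100% of Corven, so Farida controls Corven.
Corven and Brightwater together hold 71% + 11% = 82% of Basalt, so Farida controls Basalt.

Yes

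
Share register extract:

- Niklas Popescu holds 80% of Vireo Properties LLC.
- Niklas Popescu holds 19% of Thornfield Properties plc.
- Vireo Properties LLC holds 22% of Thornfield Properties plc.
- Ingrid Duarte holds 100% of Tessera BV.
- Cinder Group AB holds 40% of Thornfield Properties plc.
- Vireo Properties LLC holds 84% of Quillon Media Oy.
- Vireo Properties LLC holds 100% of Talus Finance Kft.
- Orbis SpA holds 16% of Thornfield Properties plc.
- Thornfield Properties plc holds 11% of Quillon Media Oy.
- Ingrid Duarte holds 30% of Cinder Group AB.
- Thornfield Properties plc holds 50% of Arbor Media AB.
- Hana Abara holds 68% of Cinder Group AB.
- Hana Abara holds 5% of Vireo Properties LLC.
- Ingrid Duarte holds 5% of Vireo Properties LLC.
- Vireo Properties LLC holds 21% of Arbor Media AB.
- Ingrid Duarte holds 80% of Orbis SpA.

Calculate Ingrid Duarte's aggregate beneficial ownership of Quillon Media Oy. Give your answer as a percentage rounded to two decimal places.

7.05%

Ingrid reaches Quillon along 4 paths.
Via Vireo: 5% × 84% = 4.2%.
Via Vireo → Thornfield: 5% × 22% × 11% = 0.121%.
Via Orbis → Thornfield: 80% × 16% × 11% = 1.408%.
Via Cinder → Thornfield: 30% × 40% × 11% = 1.32%.
Total: 4.2% + 0.121% + 1.408% + 1.32% = 7.049%.
Rounded: 7.05%.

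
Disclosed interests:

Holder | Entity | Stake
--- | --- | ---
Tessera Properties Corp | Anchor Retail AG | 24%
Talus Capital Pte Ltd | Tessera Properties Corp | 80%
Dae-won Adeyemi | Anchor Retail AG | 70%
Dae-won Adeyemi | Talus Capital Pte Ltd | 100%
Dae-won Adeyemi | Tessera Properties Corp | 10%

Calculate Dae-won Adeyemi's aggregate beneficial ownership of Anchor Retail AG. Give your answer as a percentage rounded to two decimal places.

91.60%

Dae-won reaches Anchor along 3 paths.
Direct stake: 70% = 70%.
Via Talus → Tessera: 100% × 80% × 24% = 19.2%.
Via Tessera: 10% × 24% = 2.4%.
Total: 70% + 19.2% + 2.4% = 91.6%.
Rounded: 91.60%.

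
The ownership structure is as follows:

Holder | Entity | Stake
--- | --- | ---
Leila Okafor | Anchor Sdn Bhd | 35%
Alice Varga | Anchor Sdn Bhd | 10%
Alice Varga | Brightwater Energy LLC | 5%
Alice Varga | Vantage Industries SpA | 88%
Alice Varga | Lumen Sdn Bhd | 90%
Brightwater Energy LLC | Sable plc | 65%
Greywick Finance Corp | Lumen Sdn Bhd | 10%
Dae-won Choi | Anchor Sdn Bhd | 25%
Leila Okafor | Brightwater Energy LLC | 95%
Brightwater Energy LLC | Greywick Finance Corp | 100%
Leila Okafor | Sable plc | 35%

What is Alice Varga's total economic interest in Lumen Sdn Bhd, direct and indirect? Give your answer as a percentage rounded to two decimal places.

90.50%

Alice reaches Lumen along 2 paths.
Direct stake: 90% = 90%.
Via Brightwater → Greywick: 5% × 100% × 10% = 0.5%.
Total: 90% + 0.5% = 90.5%.
Rounded: 90.50%.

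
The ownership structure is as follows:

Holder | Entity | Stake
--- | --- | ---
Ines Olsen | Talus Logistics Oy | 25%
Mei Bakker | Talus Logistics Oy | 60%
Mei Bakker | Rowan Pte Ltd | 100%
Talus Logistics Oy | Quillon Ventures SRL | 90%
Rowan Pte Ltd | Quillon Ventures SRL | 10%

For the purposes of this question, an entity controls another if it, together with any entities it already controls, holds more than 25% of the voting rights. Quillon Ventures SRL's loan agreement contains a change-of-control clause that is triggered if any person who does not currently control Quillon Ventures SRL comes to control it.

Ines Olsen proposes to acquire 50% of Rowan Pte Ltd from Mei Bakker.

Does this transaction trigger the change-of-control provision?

No

The purchase adds only to Ines's holdings (Mei's stake shrinks), so Ines is the only person who could newly come to control Quillon.
Ines's largest direct stake is 25% in Talus, which does not meet the threshold, so Ines controls no company.
Neither Ines nor any entity Ines controls holds any voting interest in Quillon.
So before the transaction, Ines does not control Quillon.
After the purchase, Ines holds 50% of Rowan directly, and Mei's stake falls to 50%.
Ines holds 50% of Rowan, so Ines controls Rowan.
After the transaction, Ines's side holds 10% of Quillon, not > 25%, so Ines still does not control Quillon.
No new person acquires control, so the clause is not triggered.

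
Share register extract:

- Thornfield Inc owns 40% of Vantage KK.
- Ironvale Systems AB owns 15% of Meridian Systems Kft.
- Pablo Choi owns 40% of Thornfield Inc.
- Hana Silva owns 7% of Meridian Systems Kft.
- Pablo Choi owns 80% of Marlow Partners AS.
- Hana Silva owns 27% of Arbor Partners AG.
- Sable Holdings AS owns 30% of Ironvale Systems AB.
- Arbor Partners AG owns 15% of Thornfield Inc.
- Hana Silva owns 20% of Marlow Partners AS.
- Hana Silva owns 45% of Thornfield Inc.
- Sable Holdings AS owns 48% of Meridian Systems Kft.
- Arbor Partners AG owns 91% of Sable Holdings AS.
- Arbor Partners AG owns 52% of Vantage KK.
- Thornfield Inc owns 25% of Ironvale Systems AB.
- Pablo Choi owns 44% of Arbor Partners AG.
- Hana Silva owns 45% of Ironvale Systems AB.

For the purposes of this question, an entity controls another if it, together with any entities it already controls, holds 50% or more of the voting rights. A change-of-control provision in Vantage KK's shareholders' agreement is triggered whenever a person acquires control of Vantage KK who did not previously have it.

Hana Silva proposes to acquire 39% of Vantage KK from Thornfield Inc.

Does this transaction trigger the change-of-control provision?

The purchase adds only to Hana's holdings (Thornfield's stake shrinks), so Hana is the only person who could newly come to control Vantage.
Hana's largest direct stake is 45% in Thornfield, which does not meet the threshold, so Hana controls no company.
Neither Hana nor any entity Hana controls holds any voting interest in Vantage.
So before the transaction, Hana does not control Vantage.
After the purchase, Hana holds 39% of Vantage directly, and Thornfield's stake falls to 1%.
After the transaction, Hana's side holds 39% of Vantage, not ≥ 50%, so Hana still does not control Vantage.
No new person acquires control, so the clause is not triggered.

No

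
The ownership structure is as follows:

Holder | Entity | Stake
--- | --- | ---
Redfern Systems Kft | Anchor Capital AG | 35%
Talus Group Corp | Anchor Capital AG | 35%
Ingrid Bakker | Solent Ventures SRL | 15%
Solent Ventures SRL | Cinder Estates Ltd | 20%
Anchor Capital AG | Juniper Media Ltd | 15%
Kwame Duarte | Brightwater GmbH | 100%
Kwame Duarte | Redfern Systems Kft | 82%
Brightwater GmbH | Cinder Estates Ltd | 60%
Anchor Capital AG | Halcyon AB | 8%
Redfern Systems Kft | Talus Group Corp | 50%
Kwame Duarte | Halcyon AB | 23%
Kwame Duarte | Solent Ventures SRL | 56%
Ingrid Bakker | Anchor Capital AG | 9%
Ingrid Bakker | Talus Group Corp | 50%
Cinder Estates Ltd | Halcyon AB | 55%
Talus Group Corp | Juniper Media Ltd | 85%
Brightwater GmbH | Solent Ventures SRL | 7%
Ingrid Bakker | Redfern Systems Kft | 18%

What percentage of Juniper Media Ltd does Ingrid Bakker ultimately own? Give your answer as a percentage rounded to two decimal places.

Ingrid reaches Juniper along 6 paths.
Via Redfern → Talus: 18% × 50% × 85% = 7.65%.
Via Talus: 50% × 85% = 42.5%.
Via Anchor: 9% × 15% = 1.35%.
Via Redfern → Talus → Anchor: 18% × 50% × 35% × 15% = 0.4725%.
Via Talus → Anchor: 50% × 35% × 15% = 2.625%.
Via Redfern → Anchor: 18% × 35% × 15% = 0.945%.
Total: 7.65% + 42.5% + 1.35% + 0.4725% + 2.625% + 0.945% = 55.5425%.
Rounded: 55.54%.

55.54%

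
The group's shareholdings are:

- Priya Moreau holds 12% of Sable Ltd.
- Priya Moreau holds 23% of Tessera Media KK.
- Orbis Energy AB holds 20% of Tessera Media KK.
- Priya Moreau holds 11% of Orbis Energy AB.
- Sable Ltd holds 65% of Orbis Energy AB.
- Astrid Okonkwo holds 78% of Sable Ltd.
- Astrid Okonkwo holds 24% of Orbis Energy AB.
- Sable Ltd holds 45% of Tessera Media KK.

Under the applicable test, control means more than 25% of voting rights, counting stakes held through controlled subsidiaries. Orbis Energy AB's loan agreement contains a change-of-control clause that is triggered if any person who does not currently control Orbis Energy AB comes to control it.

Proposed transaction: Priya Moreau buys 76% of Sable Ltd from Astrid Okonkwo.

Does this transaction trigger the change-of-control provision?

The purchase adds only to Priya's holdings (Astrid's stake shrinks), so Priya is the only person who could newly come to control Orbis.
Priya's largest direct stake is 23% in Tessera, which does not meet the threshold, so Priya controls no company.
In Orbis, Priya's side holds only 11%, not > 25%.
So before the transaction, Priya does not control Orbis.
After the purchase, Priya's direct stake in Sable rises to 12% + 76% = 88%, and Astrid's stake falls to 2%.
Priya holds 88% of Sable, so Priya controls Sable.
Priya and Sable together hold 11% + 65% = 76% of Orbis, so Priya controls Orbis.
Priya did not control Orbis before and does after, so the clause is triggered.

Yes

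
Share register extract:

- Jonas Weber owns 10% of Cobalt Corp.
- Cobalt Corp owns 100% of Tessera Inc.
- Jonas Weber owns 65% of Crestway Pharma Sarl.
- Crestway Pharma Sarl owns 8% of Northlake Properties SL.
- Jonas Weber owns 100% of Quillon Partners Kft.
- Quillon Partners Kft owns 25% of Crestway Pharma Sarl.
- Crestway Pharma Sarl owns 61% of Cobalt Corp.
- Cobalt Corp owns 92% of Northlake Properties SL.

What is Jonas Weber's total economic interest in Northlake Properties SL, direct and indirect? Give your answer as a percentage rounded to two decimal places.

Jonas reaches Northlake along 5 paths.
Via Crestway → Cobalt: 65% × 61% × 92% = 36.478%.
Via Quillon → Crestway → Cobalt: 100% × 25% × 61% × 92% = 14.03%.
Via Cobalt: 10% × 92% = 9.2%.
Via Crestway: 65% × 8% = 5.2%.
Via Quillon → Crestway: 100% × 25% × 8% = 2%.
Total: 36.478% + 14.03% + 9.2% + 5.2% + 2% = 66.908%.
Rounded: 66.91%.

66.91%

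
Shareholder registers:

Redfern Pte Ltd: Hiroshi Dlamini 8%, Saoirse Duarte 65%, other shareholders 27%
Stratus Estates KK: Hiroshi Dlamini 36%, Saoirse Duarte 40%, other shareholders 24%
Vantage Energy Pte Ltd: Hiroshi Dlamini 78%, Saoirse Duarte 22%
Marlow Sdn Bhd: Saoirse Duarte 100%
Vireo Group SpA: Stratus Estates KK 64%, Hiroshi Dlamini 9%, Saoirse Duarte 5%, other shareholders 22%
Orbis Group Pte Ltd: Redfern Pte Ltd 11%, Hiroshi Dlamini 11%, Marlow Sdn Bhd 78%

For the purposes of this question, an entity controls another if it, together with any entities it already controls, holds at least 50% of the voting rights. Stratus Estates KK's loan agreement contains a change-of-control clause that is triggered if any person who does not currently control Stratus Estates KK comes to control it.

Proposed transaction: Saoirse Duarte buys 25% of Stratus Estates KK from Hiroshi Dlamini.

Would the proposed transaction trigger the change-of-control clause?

The purchase adds only to Saoirse's holdings (Hiroshi's stake shrinks), so Saoirse is the only person who could newly come to control Stratus.
Saoirse holds 65% of Redfern, so Saoirse controls Redfern.
Saoirse holds 100% of Marlow, so Saoirse controls Marlow.
Redfern and Marlow together hold 11% + 78% = 89% of Orbis, so Saoirse controls Orbis.
In Stratus, Saoirse's side holds only 40%, not ≥ 50%.
So before the transaction, Saoirse does not control Stratus.
After the purchase, Saoirse's direct stake in Stratus rises to 40% + 25% = 65%, and Hiroshi's stake falls to 11%.
Saoirse holds 65% of Stratus, so Saoirse controls Stratus.
Saoirse did not control Stratus before and does after, so the clause is triggered.

Yes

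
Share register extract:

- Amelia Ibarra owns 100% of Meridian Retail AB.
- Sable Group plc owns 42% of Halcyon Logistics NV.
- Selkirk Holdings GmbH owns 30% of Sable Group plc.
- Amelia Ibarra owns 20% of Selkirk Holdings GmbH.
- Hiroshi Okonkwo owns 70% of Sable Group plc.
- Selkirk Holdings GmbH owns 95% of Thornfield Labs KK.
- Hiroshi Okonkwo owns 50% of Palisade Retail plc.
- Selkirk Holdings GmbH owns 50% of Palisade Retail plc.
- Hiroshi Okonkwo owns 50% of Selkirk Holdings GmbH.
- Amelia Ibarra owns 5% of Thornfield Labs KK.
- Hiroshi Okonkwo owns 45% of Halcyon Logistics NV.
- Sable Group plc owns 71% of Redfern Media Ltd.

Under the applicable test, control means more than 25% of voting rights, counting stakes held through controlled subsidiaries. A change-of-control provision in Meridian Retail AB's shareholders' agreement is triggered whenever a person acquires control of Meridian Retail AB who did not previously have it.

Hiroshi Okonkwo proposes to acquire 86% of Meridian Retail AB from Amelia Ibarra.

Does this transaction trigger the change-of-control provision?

The purchase adds only to Hiroshi's holdings (Amelia's stake shrinks), so Hiroshi is the only person who could newly come to control Meridian.
Hiroshi holds 50% of Selkirk, so Hiroshi controls Selkirk.
Hiroshi and Selkirk together hold 70% + 30% = 100% of Sable, so Hiroshi controls Sable.
Selkirk holds 95% of Thornfield, so Hiroshi controls Thornfield.
Selkirk and Hiroshi together hold 50% + 50% = 100% of Palisade, so Hiroshi controls Palisade.
Sable and Hiroshi together hold 42% + 45% = 87% of Halcyon, so Hiroshi controls Halcyon.
Sable holds 71% of Redfern, so Hiroshi controls Redfern.
Neither Hiroshi nor any entity Hiroshi controls holds any voting interest in Meridian.
So before the transaction, Hiroshi does not control Meridian.
After the purchase, Hiroshi holds 86% of Meridian directly, and Amelia's stake falls to 14%.
Hiroshi holds 86% of Meridian, so Hiroshi controls Meridian.
Hiroshi did not control Meridian before and does after, so the clause is triggered.

Yes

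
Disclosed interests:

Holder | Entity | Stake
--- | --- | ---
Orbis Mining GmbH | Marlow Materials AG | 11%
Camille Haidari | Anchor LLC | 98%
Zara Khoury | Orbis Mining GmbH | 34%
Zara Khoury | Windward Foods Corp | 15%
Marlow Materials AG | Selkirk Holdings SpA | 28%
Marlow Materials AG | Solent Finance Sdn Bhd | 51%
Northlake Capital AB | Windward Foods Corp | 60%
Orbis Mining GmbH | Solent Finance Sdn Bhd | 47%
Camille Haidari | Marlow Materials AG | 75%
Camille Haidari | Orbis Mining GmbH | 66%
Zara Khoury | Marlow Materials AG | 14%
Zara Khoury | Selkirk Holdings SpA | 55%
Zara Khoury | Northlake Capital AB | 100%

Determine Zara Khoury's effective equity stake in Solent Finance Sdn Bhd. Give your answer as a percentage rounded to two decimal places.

25.03%

Zara reaches Solent along 3 paths.
Via Marlow: 14% × 51% = 7.14%.
Via Orbis → Marlow: 34% × 11% × 51% = 1.9074%.
Via Orbis: 34% × 47% = 15.98%.
Total: 7.14% + 1.9074% + 15.98% = 25.0274%.
Rounded: 25.03%.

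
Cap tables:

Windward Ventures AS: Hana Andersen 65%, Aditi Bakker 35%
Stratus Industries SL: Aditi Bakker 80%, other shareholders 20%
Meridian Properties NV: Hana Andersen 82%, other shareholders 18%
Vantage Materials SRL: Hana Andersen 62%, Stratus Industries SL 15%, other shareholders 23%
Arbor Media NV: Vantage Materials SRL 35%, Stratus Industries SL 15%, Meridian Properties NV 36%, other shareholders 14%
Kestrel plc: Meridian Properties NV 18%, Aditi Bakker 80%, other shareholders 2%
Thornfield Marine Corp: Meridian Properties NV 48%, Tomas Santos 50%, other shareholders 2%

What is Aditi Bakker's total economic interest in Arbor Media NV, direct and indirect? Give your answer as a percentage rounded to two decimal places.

Aditi reaches Arbor along 2 paths.
Via Stratus → Vantage: 80% × 15% × 35% = 4.2%.
Via Stratus: 80% × 15% = 12%.
Total: 4.2% + 12% = 16.2%.
Rounded: 16.20%.

16.20%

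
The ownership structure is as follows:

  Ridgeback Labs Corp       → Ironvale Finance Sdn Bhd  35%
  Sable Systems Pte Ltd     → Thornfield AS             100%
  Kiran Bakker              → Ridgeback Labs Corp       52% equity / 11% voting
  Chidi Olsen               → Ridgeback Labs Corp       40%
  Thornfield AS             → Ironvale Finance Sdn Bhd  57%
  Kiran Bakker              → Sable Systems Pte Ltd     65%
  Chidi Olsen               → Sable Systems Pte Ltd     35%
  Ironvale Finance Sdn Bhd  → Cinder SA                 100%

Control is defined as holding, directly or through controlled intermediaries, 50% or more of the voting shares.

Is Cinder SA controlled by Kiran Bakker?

Yes

Kiran holds 65% of Sable, so Kiran controls Sable.
Sable holds 100% of Thornfield, so Kiran controls Thornfield.
Thornfield holds 57% of Ironvale, so Kiran controls Ironvale.
Ironvale holds 100% of Cinder, so Kiran controls Cinder.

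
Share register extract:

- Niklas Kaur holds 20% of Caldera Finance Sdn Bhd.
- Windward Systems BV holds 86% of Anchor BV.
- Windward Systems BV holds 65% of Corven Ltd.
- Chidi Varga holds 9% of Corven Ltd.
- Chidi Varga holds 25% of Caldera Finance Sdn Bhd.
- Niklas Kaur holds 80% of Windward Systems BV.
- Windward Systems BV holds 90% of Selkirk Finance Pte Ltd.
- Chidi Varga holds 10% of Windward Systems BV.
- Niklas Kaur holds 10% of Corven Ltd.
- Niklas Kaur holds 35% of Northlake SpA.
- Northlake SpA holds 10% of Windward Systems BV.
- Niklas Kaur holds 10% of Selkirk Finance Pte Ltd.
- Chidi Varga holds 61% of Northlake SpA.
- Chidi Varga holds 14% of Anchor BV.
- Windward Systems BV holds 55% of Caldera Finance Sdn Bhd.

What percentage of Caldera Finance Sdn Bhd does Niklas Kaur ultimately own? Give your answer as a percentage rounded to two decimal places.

65.93%

Niklas reaches Caldera along 3 paths.
Via Northlake → Windward: 35% × 10% × 55% = 1.925%.
Via Windward: 80% × 55% = 44%.
Direct stake: 20% = 20%.
Total: 1.925% + 44% + 20% = 65.925%.
Rounded: 65.93%.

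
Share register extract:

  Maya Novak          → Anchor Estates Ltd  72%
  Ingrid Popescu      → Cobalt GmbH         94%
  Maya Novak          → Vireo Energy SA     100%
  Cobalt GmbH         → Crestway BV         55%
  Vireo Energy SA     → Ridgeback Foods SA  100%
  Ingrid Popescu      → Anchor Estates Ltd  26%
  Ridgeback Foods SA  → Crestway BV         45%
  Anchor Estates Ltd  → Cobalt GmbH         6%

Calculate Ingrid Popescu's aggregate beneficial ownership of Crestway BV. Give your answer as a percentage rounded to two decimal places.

Ingrid reaches Crestway along 2 paths.
Via Anchor → Cobalt: 26% × 6% × 55% = 0.858%.
Via Cobalt: 94% × 55% = 51.7%.
Total: 0.858% + 51.7% = 52.558%.
Rounded: 52.56%.

52.56%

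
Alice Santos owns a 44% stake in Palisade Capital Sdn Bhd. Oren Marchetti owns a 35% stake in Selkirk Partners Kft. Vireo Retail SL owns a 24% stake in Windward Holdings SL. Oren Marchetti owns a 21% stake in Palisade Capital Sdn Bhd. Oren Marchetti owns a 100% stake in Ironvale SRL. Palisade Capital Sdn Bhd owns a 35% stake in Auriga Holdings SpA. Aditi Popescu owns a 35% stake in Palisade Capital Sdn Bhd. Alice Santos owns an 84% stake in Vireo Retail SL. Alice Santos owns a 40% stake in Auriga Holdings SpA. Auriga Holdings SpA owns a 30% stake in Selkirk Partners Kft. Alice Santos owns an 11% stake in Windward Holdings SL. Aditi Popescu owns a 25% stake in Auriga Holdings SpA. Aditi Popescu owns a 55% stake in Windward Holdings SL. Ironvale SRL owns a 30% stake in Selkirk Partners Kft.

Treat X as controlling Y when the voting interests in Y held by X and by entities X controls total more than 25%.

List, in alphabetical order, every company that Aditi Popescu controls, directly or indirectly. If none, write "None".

Aditi holds 35% of Palisade, so Aditi controls Palisade.
Aditi holds 55% of Windward, so Aditi controls Windward.
Palisade and Aditi together hold 35% + 25% = 60% of Auriga, so Aditi controls Auriga.
Auriga holds 30% of Selkirk, so Aditi controls Selkirk.
No other company's threshold is met.

Auriga Holdings SpA, Palisade Capital Sdn Bhd, Selkirk Partners Kft, Windward Holdings SL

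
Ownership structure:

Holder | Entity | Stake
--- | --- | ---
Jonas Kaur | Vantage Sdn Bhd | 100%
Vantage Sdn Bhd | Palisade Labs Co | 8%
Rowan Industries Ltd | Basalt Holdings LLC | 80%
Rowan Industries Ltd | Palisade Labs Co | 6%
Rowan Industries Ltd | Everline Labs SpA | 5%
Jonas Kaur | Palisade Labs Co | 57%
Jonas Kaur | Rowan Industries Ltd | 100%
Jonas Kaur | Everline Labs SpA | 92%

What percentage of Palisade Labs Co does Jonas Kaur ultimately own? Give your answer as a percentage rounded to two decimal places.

Jonas reaches Palisade along 3 paths.
Via Vantage: 100% × 8% = 8%.
Via Rowan: 100% × 6% = 6%.
Direct stake: 57% = 57%.
Total: 8% + 6% + 57% = 71%.
Rounded: 71.00%.

71.00%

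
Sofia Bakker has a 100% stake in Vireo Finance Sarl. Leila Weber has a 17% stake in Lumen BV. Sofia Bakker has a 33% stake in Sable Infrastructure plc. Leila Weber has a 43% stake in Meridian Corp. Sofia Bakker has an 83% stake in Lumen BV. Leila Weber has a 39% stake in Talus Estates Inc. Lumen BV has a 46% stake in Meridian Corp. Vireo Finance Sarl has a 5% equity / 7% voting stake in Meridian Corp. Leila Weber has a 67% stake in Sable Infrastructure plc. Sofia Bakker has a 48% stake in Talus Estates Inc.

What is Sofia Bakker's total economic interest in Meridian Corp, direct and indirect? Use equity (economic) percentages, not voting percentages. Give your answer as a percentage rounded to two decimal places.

43.18%

Sofia reaches Meridian along 2 paths.
Via Vireo: 100% × 5% = 5%.
Via Lumen: 83% × 46% = 38.18%.
Total: 5% + 38.18% = 43.18%.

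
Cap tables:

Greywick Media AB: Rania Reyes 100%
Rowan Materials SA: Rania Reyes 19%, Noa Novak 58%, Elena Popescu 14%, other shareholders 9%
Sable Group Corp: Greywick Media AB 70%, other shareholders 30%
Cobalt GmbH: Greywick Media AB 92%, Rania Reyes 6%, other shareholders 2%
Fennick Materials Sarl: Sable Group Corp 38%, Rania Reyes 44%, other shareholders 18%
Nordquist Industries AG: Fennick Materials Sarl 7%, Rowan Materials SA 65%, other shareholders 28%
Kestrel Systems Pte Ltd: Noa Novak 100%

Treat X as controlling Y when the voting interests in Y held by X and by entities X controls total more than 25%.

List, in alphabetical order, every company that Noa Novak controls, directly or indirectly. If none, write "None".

Kestrel Systems Pte Ltd, Nordquist Industries AG, Rowan Materials SA

Noa holds 58% of Rowan, so Noa controls Rowan.
Rowan holds 65% of Nordquist, so Noa controls Nordquist.
Noa holds 100% of Kestrel, so Noa controls Kestrel.
No other company's threshold is met.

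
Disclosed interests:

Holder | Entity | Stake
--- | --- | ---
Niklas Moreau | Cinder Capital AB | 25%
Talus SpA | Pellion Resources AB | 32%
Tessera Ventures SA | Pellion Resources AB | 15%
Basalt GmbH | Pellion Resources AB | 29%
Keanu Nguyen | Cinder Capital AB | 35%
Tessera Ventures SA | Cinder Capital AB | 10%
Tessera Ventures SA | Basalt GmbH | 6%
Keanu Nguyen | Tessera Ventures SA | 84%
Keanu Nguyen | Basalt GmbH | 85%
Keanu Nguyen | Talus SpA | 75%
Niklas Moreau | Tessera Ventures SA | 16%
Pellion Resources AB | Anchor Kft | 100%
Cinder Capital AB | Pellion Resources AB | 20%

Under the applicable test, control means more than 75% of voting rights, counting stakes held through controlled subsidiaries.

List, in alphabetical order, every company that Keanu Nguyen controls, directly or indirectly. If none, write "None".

Basalt GmbH, Tessera Ventures SA

Keanu holds 84% of Tessera, so Keanu controls Tessera.
Keanu and Tessera together hold 85% + 6% = 91% of Basalt, so Keanu controls Basalt.
No other company's threshold is met.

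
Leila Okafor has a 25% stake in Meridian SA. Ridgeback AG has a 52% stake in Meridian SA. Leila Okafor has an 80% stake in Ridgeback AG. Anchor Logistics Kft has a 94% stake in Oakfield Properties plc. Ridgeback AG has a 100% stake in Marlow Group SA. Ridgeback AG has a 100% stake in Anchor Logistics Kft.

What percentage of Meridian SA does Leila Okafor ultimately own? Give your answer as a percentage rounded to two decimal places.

Leila reaches Meridian along 2 paths.
Direct stake: 25% = 25%.
Via Ridgeback: 80% × 52% = 41.6%.
Total: 25% + 41.6% = 66.6%.
Rounded: 66.60%.

66.60%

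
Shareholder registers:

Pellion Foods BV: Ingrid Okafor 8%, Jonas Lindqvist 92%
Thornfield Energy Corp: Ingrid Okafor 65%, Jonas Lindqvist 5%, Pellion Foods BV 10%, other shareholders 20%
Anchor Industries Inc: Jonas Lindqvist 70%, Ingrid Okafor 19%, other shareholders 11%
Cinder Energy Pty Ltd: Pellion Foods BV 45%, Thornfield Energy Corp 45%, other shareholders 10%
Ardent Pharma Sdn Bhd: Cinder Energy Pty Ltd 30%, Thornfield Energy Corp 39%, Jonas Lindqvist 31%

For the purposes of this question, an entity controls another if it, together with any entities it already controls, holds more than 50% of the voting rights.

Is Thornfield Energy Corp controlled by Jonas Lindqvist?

Jonas holds 92% of Pellion, so Jonas controls Pellion.
Jonas holds 70% of Anchor, so Jonas controls Anchor.
In Thornfield, Jonas's side holds only 5% + 10% = 15%, not > 50%.
So Jonas does not control Thornfield.

No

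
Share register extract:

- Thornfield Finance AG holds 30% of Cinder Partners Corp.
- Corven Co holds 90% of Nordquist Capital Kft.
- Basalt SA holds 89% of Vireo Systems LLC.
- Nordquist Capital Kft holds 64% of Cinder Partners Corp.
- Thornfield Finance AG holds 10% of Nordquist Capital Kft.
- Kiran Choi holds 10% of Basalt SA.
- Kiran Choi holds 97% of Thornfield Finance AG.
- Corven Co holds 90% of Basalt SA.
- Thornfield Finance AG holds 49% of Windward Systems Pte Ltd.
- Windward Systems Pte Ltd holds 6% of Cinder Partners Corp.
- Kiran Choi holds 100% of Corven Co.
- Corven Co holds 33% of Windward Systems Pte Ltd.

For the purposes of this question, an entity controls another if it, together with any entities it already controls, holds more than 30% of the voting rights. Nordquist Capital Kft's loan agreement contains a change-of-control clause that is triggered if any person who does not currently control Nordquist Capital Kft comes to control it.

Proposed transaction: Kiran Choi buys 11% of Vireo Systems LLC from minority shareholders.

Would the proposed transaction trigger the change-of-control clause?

The purchase changes only Kiran's holdings, so Kiran is the only person who could newly come to control Nordquist.
Kiran holds 97% of Thornfield, so Kiran controls Thornfield.
Kiran holds 100% of Corven, so Kiran controls Corven.
Corven and Thornfield together hold 90% + 10% = 100% of Nordquist, so Kiran controls Nordquist.
So Kiran already controls Nordquist before the transaction.
After the purchase, Kiran holds 11% of Vireo directly.
Kiran controlled Nordquist already, so this is not a new person acquiring control; every other person's position is unchanged or reduced.
No new person acquires control, so the clause is not triggered.

No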